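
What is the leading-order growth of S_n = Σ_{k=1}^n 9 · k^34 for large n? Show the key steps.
S_n ~ 9 · n^35 / 35

By integral comparison (Euler-Maclaurin), Σ_{k=1}^n 9 · k^34 = 9 · ∫_0^n x^34 dx + O(n^34) = 9 · n^35/35 + O(n^34). (Equivalently, Faulhaber's formula gives the same leading term.)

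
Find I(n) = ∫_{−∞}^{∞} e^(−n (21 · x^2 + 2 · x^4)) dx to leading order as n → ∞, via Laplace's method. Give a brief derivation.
I(n) ~ sqrt(π/(21n))

φ(x) = 21 · x^2 + 2 · x^4 has its unique global minimum at x* = 0 (since φ'(x) = 42x + 8x^3 = 0 only at x = 0 for real x with both coefficients positive, and φ → ∞ as |x| → ∞). At x* = 0, φ(0) = 0 and φ''(0) = 42. Laplace's method then gives
  I(n) ~ sqrt(2π / (n · φ''(0))) · e^(−n φ(0)) = sqrt(2π / (42n)) = sqrt(π/(21n)).
The 2 · x^4 term contributes only at subleading order (an O(1/n) relative correction).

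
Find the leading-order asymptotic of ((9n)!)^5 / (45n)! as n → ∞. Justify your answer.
((9n)!)^5/(45n)! ~ ((2π·9n)^(4/2) / sqrt(5)) · 5^(−5·9n)  →  0

Write N = 9n. Stirling: N! ~ sqrt(2π N)(N/e)^N and (5N)! ~ sqrt(2π·5N)·(5N/e)^(5N).
  (N!)^5/(5N)! ~ (2π N)^(5/2) (N/e)^(5N) / [sqrt(2π·5N) (5N/e)^(5N)]
     = (2π N)^(5/2) / sqrt(2π·5N) · (N/(5N))^(5N)
     = (2π N)^((5−1)/2) / sqrt(5) · 5^(−5N).
Since 5^5 > 1, the factor 5^(−5N) decays exponentially, so the ratio → 0. Substituting N = 9n gives the stated form.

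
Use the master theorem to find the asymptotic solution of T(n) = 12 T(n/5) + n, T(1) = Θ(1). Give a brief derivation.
T(n) = Θ(n^(log_5 12))

Master theorem: compare f(n) = n to n^(log_5 12) where log_5 12 ≈ 1.544. Since 1 < log_5 12, we have f(n) = O(n^(log_5 12 − ε)) for some ε > 0 — Case 1. Hence T(n) = Θ(n^(log_5 12)).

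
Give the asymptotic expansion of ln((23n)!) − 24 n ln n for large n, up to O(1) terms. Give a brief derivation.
ln((23n)!) − 24 n ln n = −n ln n + 23(ln 23 − 1) n + (1/2) ln(2π·23n) + O(1/n)

Stirling: ln((23n)!) = 23n ln(23n) − 23n + (1/2) ln(2π·23n) + O(1/n).
Expand 23n ln(23n) = 23n (ln n + ln 23) = 23n ln n + 23n ln 23.
Subtract 24n ln n: leading term is (23 − 24) n ln n = −n ln n. The next term is 23n ln 23 − 23n = 23(ln 23 − 1) n. Then the (1/2) ln(2π·23n) correction.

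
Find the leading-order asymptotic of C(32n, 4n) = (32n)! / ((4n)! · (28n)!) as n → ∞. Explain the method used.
C(32n, 4n) ~ (16777216/823543)^(4n) · sqrt(4/(7π·4n))

Write N = 4n. Apply Stirling to each factorial:
  (8N)! ~ sqrt(2π·8N) · (8N/e)^(8N),
  N! ~ sqrt(2π N) · (N/e)^N,
  (7N)! ~ sqrt(2π·7N) · (7N/e)^(7N).
The exponential factors combine to (8N)^(8N) / (N^N · (7N)^(7N)) = 8^(8N)/7^(7N) = (8^8/7^7)^N = (16777216/823543)^N.
The square-root prefactors combine to sqrt(2π·8N) / (sqrt(2π N)·sqrt(2π·7N)) = sqrt(8 / (2π·7·N)) = sqrt(4/(7π·4n)).
Substituting N = 4n: C(32n, 4n) ~ (16777216/823543)^(4n) · sqrt(4/(7π·4n)).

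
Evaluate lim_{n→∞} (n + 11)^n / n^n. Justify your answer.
lim = e^11

Rewrite as (1 + 11/n)^(n). By the standard limit (1 + x/n)^n → e^x, we have (1 + 11/n)^n → e^11, and raising to the 1st power gives e^11.
More precisely, ln[(1 + 11/n)^(n)] = n · ln(1 + 11/n) = n · (11/n + O(1/n^2)) = 11 + O(1/n) → 11.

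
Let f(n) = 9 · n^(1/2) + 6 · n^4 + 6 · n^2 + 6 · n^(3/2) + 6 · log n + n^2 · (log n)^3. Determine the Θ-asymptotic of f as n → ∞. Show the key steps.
f(n) ∈ Θ(n^4)

Compare the terms by growth order. For large n, n^a · (log n)^b dominates n^a' · (log n)^b' iff a > a', or (a = a' and b > b'). Ranking the 6 terms shows the dominant one is 6 · n^4. Hence f(n) ∈ Θ(n^4).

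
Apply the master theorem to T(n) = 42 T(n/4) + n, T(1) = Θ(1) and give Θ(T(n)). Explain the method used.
T(n) = Θ(n^(log_4 42))

Master theorem: compare f(n) = n to n^(log_4 42) where log_4 42 ≈ 2.696. Since 1 < log_4 42, we have f(n) = O(n^(log_4 42 − ε)) for some ε > 0 — Case 1. Hence T(n) = Θ(n^(log_4 42)).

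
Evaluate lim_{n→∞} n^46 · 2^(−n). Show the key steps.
lim = 0

Exponentials with base > 1 dominate every fixed polynomial: for any fixed c, n^c / 2^n → 0 as n → ∞ (e.g. by the ratio test, or by writing 2^n = e^(n ln 2) and noting e^(n ln 2) / n^c → ∞). Hence n^46 · 2^(−n) = n^46 / 2^n → 0.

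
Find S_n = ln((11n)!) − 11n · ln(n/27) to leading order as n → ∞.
S_n ~ 11n · (ln 297 − 1) + O(ln n)

Stirling: ln((11n)!) = 11n ln(11n) − 11n + O(ln n).
  S_n = 11n ln(11n) − 11n − 11n ln(n/27) + O(ln n)
      = 11n ln(11n) − 11n ln n + 11n ln 27 − 11n + O(ln n)
      = 11n ln 11 + 11n ln 27 − 11n + O(ln n)
      = 11n (ln 297 − 1) + O(ln n).
Numerically ln(297) − 1 ≈ 4.6937.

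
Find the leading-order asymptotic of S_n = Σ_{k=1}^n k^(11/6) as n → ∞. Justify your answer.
S_n ~ (6/17) · n^(17/6)

Integral comparison: Σ_{k=1}^n k^(11/6) = ∫_0^n x^(11/6) dx + O(n^(11/6)). The integral is n^(1 + 11/6) / (1 + 11/6) = n^((11+6)/6) / ((11+6)/6) = (6/17) · n^(17/6).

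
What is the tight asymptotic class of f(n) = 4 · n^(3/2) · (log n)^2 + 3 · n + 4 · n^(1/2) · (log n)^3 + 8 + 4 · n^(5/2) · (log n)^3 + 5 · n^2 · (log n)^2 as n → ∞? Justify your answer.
f(n) ∈ Θ(n^(5/2) · (log n)^3)

Compare the terms by growth order. For large n, n^a · (log n)^b dominates n^a' · (log n)^b' iff a > a', or (a = a' and b > b'). Ranking the 6 terms shows the dominant one is 4 · n^(5/2) · (log n)^3. Hence f(n) ∈ Θ(n^(5/2) · (log n)^3).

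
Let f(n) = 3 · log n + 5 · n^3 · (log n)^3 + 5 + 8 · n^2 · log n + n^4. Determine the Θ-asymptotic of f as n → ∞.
f(n) ∈ Θ(n^4)

Compare the terms by growth order. For large n, n^a · (log n)^b dominates n^a' · (log n)^b' iff a > a', or (a = a' and b > b'). Ranking the 5 terms shows the dominant one is n^4. Hence f(n) ∈ Θ(n^4).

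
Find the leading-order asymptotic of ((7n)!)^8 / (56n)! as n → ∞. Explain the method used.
((7n)!)^8/(56n)! ~ ((2π·7n)^(7/2) / sqrt(8)) · 8^(−8·7n)  →  0

Write N = 7n. Stirling: N! ~ sqrt(2π N)(N/e)^N and (8N)! ~ sqrt(2π·8N)·(8N/e)^(8N).
  (N!)^8/(8N)! ~ (2π N)^(8/2) (N/e)^(8N) / [sqrt(2π·8N) (8N/e)^(8N)]
     = (2π N)^(8/2) / sqrt(2π·8N) · (N/(8N))^(8N)
     = (2π N)^((8−1)/2) / sqrt(8) · 8^(−8N).
Since 8^8 > 1, the factor 8^(−8N) decays exponentially, so the ratio → 0. Substituting N = 7n gives the stated form.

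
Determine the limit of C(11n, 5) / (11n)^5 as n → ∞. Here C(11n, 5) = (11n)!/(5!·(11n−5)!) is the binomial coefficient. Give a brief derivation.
lim = 1/5! = 1/120

With N = 11n → ∞: C(N, 5) / N^5 = [N(N−1)…(N−4)] / (5! · N^5) = (1/5!) · 1 · (1 − 1/(11n)) · (1 − 2/(11n)) · (1 − 3/(11n)) · (1 − 4/(11n)). Each factor → 1 as N → ∞, so the limit is 1/5! = 1/120.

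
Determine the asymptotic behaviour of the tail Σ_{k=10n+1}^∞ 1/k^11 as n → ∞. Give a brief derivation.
Σ_{k>10n} 1/k^11 ~ 1/(10 · (10n)^10)

Compare to the integral: ∫_{10n}^∞ x^(−11) dx = [−x^(−10)/10]_{10n}^∞ = 1/((11−1)·(10n)^10). Euler-Maclaurin then gives
  Σ_{k>10n} 1/k^11 = ∫_{10n}^∞ dx/x^11 − 1/(2·(10n)^11) + O(1/(10n)^12).
(Equivalently this is ζ(11) − Σ_{k≤10n} 1/k^11.)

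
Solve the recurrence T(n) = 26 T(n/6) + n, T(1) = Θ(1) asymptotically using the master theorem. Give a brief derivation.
T(n) = Θ(n^(log_6 26))

Master theorem: compare f(n) = n to n^(log_6 26) where log_6 26 ≈ 1.818. Since 1 < log_6 26, we have f(n) = O(n^(log_6 26 − ε)) for some ε > 0 — Case 1. Hence T(n) = Θ(n^(log_6 26)).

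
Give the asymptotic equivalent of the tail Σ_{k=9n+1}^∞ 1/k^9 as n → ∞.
Σ_{k>9n} 1/k^9 ~ 1/(8 · (9n)^8)

Compare to the integral: ∫_{9n}^∞ x^(−9) dx = [−x^(−8)/8]_{9n}^∞ = 1/((9−1)·(9n)^8). Euler-Maclaurin then gives
  Σ_{k>9n} 1/k^9 = ∫_{9n}^∞ dx/x^9 − 1/(2·(9n)^9) + O(1/(9n)^10).
(Equivalently this is ζ(9) − Σ_{k≤9n} 1/k^9.)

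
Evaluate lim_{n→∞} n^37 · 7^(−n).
lim = 0

Exponentials with base > 1 dominate every fixed polynomial: for any fixed c, n^c / 7^n → 0 as n → ∞ (e.g. by the ratio test, or by writing 7^n = e^(n ln 7) and noting e^(n ln 7) / n^c → ∞). Hence n^37 · 7^(−n) = n^37 / 7^n → 0.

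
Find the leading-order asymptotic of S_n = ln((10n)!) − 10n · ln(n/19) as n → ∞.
S_n ~ 10n · (ln 190 − 1) + O(ln n)

Stirling: ln((10n)!) = 10n ln(10n) − 10n + O(ln n).
  S_n = 10n ln(10n) − 10n − 10n ln(n/19) + O(ln n)
      = 10n ln(10n) − 10n ln n + 10n ln 19 − 10n + O(ln n)
      = 10n ln 10 + 10n ln 19 − 10n + O(ln n)
      = 10n (ln 190 − 1) + O(ln n).
Numerically ln(190) − 1 ≈ 4.2470.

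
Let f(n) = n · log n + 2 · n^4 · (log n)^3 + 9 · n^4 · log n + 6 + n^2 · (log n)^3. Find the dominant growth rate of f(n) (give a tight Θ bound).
f(n) ∈ Θ(n^4 · (log n)^3)

Compare the terms by growth order. For large n, n^a · (log n)^b dominates n^a' · (log n)^b' iff a > a', or (a = a' and b > b'). Ranking the 5 terms shows the dominant one is 2 · n^4 · (log n)^3. Hence f(n) ∈ Θ(n^4 · (log n)^3).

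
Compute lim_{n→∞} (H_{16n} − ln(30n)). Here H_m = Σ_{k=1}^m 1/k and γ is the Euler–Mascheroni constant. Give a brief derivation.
lim = ln(8/15) + γ

By Euler-Maclaurin, H_m = ln m + γ + O(1/m). So
  H_{16n} − ln(30n) = ln(16n) + γ − ln(30n) + O(1/n)
                       = ln(16/30) + γ + O(1/n).
Hence the limit is ln(16/30) + γ (= ln(8/15)).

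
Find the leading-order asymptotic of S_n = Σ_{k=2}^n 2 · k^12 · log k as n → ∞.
S_n ~ 2 · n^13 log n / 13 − 2 · n^13 / 169

By integral comparison, S_n = ∫_1^n 2 · x^12 · log x dx + O(n^12 · log n). For the integral, ∫ x^12 log x dx = n^13 log n / 13 − n^13/169 (integration by parts). Hence S_n ~ 2 · n^13 log n / 13 − 2 · n^13 / 169.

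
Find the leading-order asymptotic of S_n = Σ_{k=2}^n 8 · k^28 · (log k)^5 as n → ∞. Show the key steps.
S_n ~ 8 · n^29 · (log n)^5 / 29

By integral comparison, S_n = ∫_1^n 8 · x^28 · (log x)^5 dx + O(n^28 · (log n)^5). For the integral, the leading term of ∫_1^n x^28 (log x)^5 dx is n^29/29 · (log n)^5 (by repeated integration by parts; each step lowers the log-exponent and produces a relatively O(1/log n) correction). Hence S_n ~ 8 · n^29 · (log n)^5 / 29.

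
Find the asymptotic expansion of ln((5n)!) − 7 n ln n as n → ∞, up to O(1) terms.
ln((5n)!) − 7 n ln n = −2 n ln n + 5(ln 5 − 1) n + (1/2) ln(2π·5n) + O(1/n)

Stirling: ln((5n)!) = 5n ln(5n) − 5n + (1/2) ln(2π·5n) + O(1/n).
Expand 5n ln(5n) = 5n (ln n + ln 5) = 5n ln n + 5n ln 5.
Subtract 7n ln n: leading term is (5 − 7) n ln n = −2 n ln n. The next term is 5n ln 5 − 5n = 5(ln 5 − 1) n. Then the (1/2) ln(2π·5n) correction.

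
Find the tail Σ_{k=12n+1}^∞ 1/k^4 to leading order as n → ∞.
Σ_{k>12n} 1/k^4 ~ 1/(3 · (12n)^3)

Compare to the integral: ∫_{12n}^∞ x^(−4) dx = [−x^(−3)/3]_{12n}^∞ = 1/((4−1)·(12n)^3). Euler-Maclaurin then gives
  Σ_{k>12n} 1/k^4 = ∫_{12n}^∞ dx/x^4 − 1/(2·(12n)^4) + O(1/(12n)^5).
(Equivalently this is ζ(4) − Σ_{k≤12n} 1/k^4.)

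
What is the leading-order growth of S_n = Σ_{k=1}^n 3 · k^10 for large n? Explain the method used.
S_n ~ 3 · n^11 / 11

By integral comparison (Euler-Maclaurin), Σ_{k=1}^n 3 · k^10 = 3 · ∫_0^n x^10 dx + O(n^10) = 3 · n^11/11 + O(n^10). (Equivalently, Faulhaber's formula gives the same leading term.)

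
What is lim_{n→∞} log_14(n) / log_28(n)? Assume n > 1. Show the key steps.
lim = ln(28) / ln(14) = log_14(28)

Change of base: log_14(n) = ln n / ln 14 and log_28(n) = ln n / ln 28. The ratio is (ln n / ln 14) · (ln 28 / ln n) = ln 28 / ln 14, a constant independent of n. So the limit is ln 28 / ln 14 = log_14(28).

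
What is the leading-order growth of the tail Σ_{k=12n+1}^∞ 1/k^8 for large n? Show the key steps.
Σ_{k>12n} 1/k^8 ~ 1/(7 · (12n)^7)

Compare to the integral: ∫_{12n}^∞ x^(−8) dx = [−x^(−7)/7]_{12n}^∞ = 1/((8−1)·(12n)^7). Euler-Maclaurin then gives
  Σ_{k>12n} 1/k^8 = ∫_{12n}^∞ dx/x^8 − 1/(2·(12n)^8) + O(1/(12n)^9).
(Equivalently this is ζ(8) − Σ_{k≤12n} 1/k^8.)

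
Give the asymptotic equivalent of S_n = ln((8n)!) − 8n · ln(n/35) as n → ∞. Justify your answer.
S_n ~ 8n · (ln 280 − 1) + O(ln n)

Stirling: ln((8n)!) = 8n ln(8n) − 8n + O(ln n).
  S_n = 8n ln(8n) − 8n − 8n ln(n/35) + O(ln n)
      = 8n ln(8n) − 8n ln n + 8n ln 35 − 8n + O(ln n)
      = 8n ln 8 + 8n ln 35 − 8n + O(ln n)
      = 8n (ln 280 − 1) + O(ln n).
Numerically ln(280) − 1 ≈ 4.6348.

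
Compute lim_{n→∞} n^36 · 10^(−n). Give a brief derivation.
lim = 0

Exponentials with base > 1 dominate every fixed polynomial: for any fixed c, n^c / 10^n → 0 as n → ∞ (e.g. by the ratio test, or by writing 10^n = e^(n ln 10) and noting e^(n ln 10) / n^c → ∞). Hence n^36 · 10^(−n) = n^36 / 10^n → 0.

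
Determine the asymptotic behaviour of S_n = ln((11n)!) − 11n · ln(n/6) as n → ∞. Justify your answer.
S_n ~ 11n · (ln 66 − 1) + O(ln n)

Stirling: ln((11n)!) = 11n ln(11n) − 11n + O(ln n).
  S_n = 11n ln(11n) − 11n − 11n ln(n/6) + O(ln n)
      = 11n ln(11n) − 11n ln n + 11n ln 6 − 11n + O(ln n)
      = 11n ln 11 + 11n ln 6 − 11n + O(ln n)
      = 11n (ln 66 − 1) + O(ln n).
Numerically ln(66) − 1 ≈ 3.1897.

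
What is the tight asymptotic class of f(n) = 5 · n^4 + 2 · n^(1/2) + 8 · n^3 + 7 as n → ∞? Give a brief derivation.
f(n) ∈ Θ(n^4)

Compare the terms by growth order. For large n, n^a · (log n)^b dominates n^a' · (log n)^b' iff a > a', or (a = a' and b > b'). Ranking the 4 terms shows the dominant one is 5 · n^4. Hence f(n) ∈ Θ(n^4).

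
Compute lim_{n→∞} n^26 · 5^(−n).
lim = 0

Exponentials with base > 1 dominate every fixed polynomial: for any fixed c, n^c / 5^n → 0 as n → ∞ (e.g. by the ratio test, or by writing 5^n = e^(n ln 5) and noting e^(n ln 5) / n^c → ∞). Hence n^26 · 5^(−n) = n^26 / 5^n → 0.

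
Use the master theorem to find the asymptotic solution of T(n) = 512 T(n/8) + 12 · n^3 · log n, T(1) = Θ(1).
T(n) = Θ(n^3 · (log n)^2)

Here log_8 512 = 3 and f(n) = 12 · n^3 · log n = Θ(n^(log_8 512) · (log n)^1). This is the extended Case 2 of the master theorem (f matches the critical exponent up to log factors), giving T(n) = Θ(n^(log_8 512) · (log n)^(1+1)) = Θ(n^3 · (log n)^2).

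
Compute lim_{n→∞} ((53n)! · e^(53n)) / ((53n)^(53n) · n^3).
lim = 0

Stirling: (53n)! ~ sqrt(2π·53n) · (53n/e)^(53n). Hence
  (53n)! · e^(53n) / (53n)^(53n) ~ sqrt(2π·53n).
Dividing by n^3: sqrt(2π·53n) / n^3 = sqrt(2π·53) · n^((1−6)/2), so the expression behaves like sqrt(2π·53) · n^((1−6)/2) → 0.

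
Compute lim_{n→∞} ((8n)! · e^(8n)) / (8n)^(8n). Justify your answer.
lim = ∞

Stirling: (8n)! ~ sqrt(2π·8n) · (8n/e)^(8n). Hence
  (8n)! · e^(8n) / (8n)^(8n) ~ sqrt(2π·8n) = sqrt(2π·8) · sqrt(n) → ∞.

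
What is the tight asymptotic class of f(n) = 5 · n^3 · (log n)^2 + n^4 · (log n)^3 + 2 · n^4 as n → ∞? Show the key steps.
f(n) ∈ Θ(n^4 · (log n)^3)

Compare the terms by growth order. For large n, n^a · (log n)^b dominates n^a' · (log n)^b' iff a > a', or (a = a' and b > b'). Ranking the 3 terms shows the dominant one is n^4 · (log n)^3. Hence f(n) ∈ Θ(n^4 · (log n)^3).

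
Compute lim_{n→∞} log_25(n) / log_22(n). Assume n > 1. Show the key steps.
lim = ln(22) / ln(25) = log_25(22)

Change of base: log_25(n) = ln n / ln 25 and log_22(n) = ln n / ln 22. The ratio is (ln n / ln 25) · (ln 22 / ln n) = ln 22 / ln 25, a constant independent of n. So the limit is ln 22 / ln 25 = log_25(22).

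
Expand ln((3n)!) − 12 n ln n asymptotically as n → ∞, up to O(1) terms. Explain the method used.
ln((3n)!) − 12 n ln n = −9 n ln n + 3(ln 3 − 1) n + (1/2) ln(2π·3n) + O(1/n)

Stirling: ln((3n)!) = 3n ln(3n) − 3n + (1/2) ln(2π·3n) + O(1/n).
Expand 3n ln(3n) = 3n (ln n + ln 3) = 3n ln n + 3n ln 3.
Subtract 12n ln n: leading term is (3 − 12) n ln n = −9 n ln n. The next term is 3n ln 3 − 3n = 3(ln 3 − 1) n. Then the (1/2) ln(2π·3n) correction.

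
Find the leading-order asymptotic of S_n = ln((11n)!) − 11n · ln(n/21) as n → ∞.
S_n ~ 11n · (ln 231 − 1) + O(ln n)

Stirling: ln((11n)!) = 11n ln(11n) − 11n + O(ln n).
  S_n = 11n ln(11n) − 11n − 11n ln(n/21) + O(ln n)
      = 11n ln(11n) − 11n ln n + 11n ln 21 − 11n + O(ln n)
      = 11n ln 11 + 11n ln 21 − 11n + O(ln n)
      = 11n (ln 231 − 1) + O(ln n).
Numerically ln(231) − 1 ≈ 4.4424.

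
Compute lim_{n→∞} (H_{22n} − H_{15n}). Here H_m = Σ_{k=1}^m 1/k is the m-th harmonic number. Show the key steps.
lim = ln(22/15)

Euler-Maclaurin gives H_m = ln m + γ + 1/(2m) + O(1/m^2). The γ and O(1/m) terms cancel in the difference:
  H_{22n} − H_{15n} = ln(22n) − ln(15n) + O(1/n) = ln(22/15) + O(1/n).
Hence the limit is ln(22/15).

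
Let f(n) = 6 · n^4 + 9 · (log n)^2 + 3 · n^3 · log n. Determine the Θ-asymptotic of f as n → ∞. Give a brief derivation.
f(n) ∈ Θ(n^4)

Compare the terms by growth order. For large n, n^a · (log n)^b dominates n^a' · (log n)^b' iff a > a', or (a = a' and b > b'). Ranking the 3 terms shows the dominant one is 6 · n^4. Hence f(n) ∈ Θ(n^4).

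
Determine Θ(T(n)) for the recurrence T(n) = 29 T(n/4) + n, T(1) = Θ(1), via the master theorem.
T(n) = Θ(n^(log_4 29))

Master theorem: compare f(n) = n to n^(log_4 29) where log_4 29 ≈ 2.429. Since 1 < log_4 29, we have f(n) = O(n^(log_4 29 − ε)) for some ε > 0 — Case 1. Hence T(n) = Θ(n^(log_4 29)).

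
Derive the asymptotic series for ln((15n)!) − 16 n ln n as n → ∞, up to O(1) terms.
ln((15n)!) − 16 n ln n = −n ln n + 15(ln 15 − 1) n + (1/2) ln(2π·15n) + O(1/n)

Stirling: ln((15n)!) = 15n ln(15n) − 15n + (1/2) ln(2π·15n) + O(1/n).
Expand 15n ln(15n) = 15n (ln n + ln 15) = 15n ln n + 15n ln 15.
Subtract 16n ln n: leading term is (15 − 16) n ln n = −n ln n. The next term is 15n ln 15 − 15n = 15(ln 15 − 1) n. Then the (1/2) ln(2π·15n) correction.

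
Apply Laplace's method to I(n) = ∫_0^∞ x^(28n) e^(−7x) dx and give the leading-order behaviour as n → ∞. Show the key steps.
I(n) ~ (sqrt(2π·28n) / 7) · (28n/(7e))^(28n)

Write the integrand as exp(28n ln x − 7x) and set f(x) = 28n ln x − 7x. Then f'(x) = 28n/x − 7 = 0 at x* = 28n/7, and f''(x*) = −28n/x*^2 = −7^2/(28n). Laplace's method (interior maximum) gives
  I(n) ~ e^(f(x*)) · sqrt(2π / |f''(x*)|)
        = exp(28n ln(28n/7) − 28n) · sqrt(2π · 28n / 7^2)
        = (28n/7)^(28n) e^(−28n) · sqrt(2π·28n) / 7
        = (sqrt(2π·28n) / 7) · (28n/(7e))^(28n).
This matches Γ(28n+1)/7^(28n+1) with Stirling applied to Γ.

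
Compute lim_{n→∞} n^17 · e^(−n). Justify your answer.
lim = 0

Exponentials with base > 1 dominate every fixed polynomial: for any fixed c, n^c / e^n → 0 as n → ∞ (e.g. by the ratio test, or since e^n grows faster than any power of n). Hence n^17 · e^(−n) = n^17 / e^n → 0.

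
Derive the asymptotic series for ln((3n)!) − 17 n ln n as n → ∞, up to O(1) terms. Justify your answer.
ln((3n)!) − 17 n ln n = −14 n ln n + 3(ln 3 − 1) n + (1/2) ln(2π·3n) + O(1/n)

Stirling: ln((3n)!) = 3n ln(3n) − 3n + (1/2) ln(2π·3n) + O(1/n).
Expand 3n ln(3n) = 3n (ln n + ln 3) = 3n ln n + 3n ln 3.
Subtract 17n ln n: leading term is (3 − 17) n ln n = −14 n ln n. The next term is 3n ln 3 − 3n = 3(ln 3 − 1) n. Then the (1/2) ln(2π·3n) correction.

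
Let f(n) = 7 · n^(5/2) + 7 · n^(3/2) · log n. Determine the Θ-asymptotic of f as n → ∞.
f(n) ∈ Θ(n^(5/2))

Compare the terms by growth order. For large n, n^a · (log n)^b dominates n^a' · (log n)^b' iff a > a', or (a = a' and b > b'). Ranking the 2 terms shows the dominant one is 7 · n^(5/2). Hence f(n) ∈ Θ(n^(5/2)).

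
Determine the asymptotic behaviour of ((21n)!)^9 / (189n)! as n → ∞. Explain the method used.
((21n)!)^9/(189n)! ~ ((2π·21n)^(8/2) / 3) · 9^(−9·21n)  →  0

Write N = 21n. Stirling: N! ~ sqrt(2π N)(N/e)^N and (9N)! ~ sqrt(2π·9N)·(9N/e)^(9N).
  (N!)^9/(9N)! ~ (2π N)^(9/2) (N/e)^(9N) / [sqrt(2π·9N) (9N/e)^(9N)]
     = (2π N)^(9/2) / sqrt(2π·9N) · (N/(9N))^(9N)
     = (2π N)^((9−1)/2) / 3 · 9^(−9N).
Since 9^9 > 1, the factor 9^(−9N) decays exponentially, so the ratio → 0. Substituting N = 21n gives the stated form.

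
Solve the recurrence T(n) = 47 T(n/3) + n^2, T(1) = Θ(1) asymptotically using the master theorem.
T(n) = Θ(n^(log_3 47))

Master theorem: compare f(n) = n^2 to n^(log_3 47) where log_3 47 ≈ 3.505. Since 2 < log_3 47, we have f(n) = O(n^(log_3 47 − ε)) for some ε > 0 — Case 1. Hence T(n) = Θ(n^(log_3 47)).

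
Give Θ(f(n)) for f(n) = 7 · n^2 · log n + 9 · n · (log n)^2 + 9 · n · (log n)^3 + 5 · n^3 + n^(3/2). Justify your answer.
f(n) ∈ Θ(n^3)

Compare the terms by growth order. For large n, n^a · (log n)^b dominates n^a' · (log n)^b' iff a > a', or (a = a' and b > b'). Ranking the 5 terms shows the dominant one is 5 · n^3. Hence f(n) ∈ Θ(n^3).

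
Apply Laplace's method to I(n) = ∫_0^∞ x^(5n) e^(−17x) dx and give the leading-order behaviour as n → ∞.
I(n) ~ (sqrt(2π·5n) / 17) · (5n/(17e))^(5n)

Write the integrand as exp(5n ln x − 17x) and set f(x) = 5n ln x − 17x. Then f'(x) = 5n/x − 17 = 0 at x* = 5n/17, and f''(x*) = −5n/x*^2 = −17^2/(5n). Laplace's method (interior maximum) gives
  I(n) ~ e^(f(x*)) · sqrt(2π / |f''(x*)|)
        = exp(5n ln(5n/17) − 5n) · sqrt(2π · 5n / 17^2)
        = (5n/17)^(5n) e^(−5n) · sqrt(2π·5n) / 17
        = (sqrt(2π·5n) / 17) · (5n/(17e))^(5n).
This matches Γ(5n+1)/17^(5n+1) with Stirling applied to Γ.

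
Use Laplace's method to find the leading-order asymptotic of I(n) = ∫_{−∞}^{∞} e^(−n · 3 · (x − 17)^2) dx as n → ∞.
I(n) = sqrt(π/(3n))

Here φ(x) = 3 · (x − 17)^2 has its unique minimum at x* = 17 with φ(x*) = 0 and φ''(x*) = 6. Laplace's method gives
  I(n) ~ e^(−n φ(x*)) · sqrt(2π / (n · φ''(x*))) = sqrt(2π / (6n)) = sqrt(π/(3n)).
This is exact: substituting u = (x − 17)·sqrt(3n) gives I(n) = (1/sqrt(3n)) ∫_{−∞}^{∞} e^(−u^2) du = sqrt(π/(3n)).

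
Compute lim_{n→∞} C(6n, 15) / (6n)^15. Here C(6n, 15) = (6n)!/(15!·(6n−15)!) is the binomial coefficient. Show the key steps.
lim = 1/15! = 1/1307674368000

With N = 6n → ∞: C(N, 15) / N^15 = [N(N−1)…(N−14)] / (15! · N^15) = (1/15!) · 1 · (1 − 1/(6n)) · … · (1 − 14/(6n)). Each factor → 1 as N → ∞, so the limit is 1/15! = 1/1307674368000.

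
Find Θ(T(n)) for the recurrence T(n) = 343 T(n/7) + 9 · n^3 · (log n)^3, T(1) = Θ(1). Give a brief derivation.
T(n) = Θ(n^3 · (log n)^4)

Here log_7 343 = 3 and f(n) = 9 · n^3 · (log n)^3 = Θ(n^(log_7 343) · (log n)^3). This is the extended Case 2 of the master theorem (f matches the critical exponent up to log factors), giving T(n) = Θ(n^(log_7 343) · (log n)^(3+1)) = Θ(n^3 · (log n)^4).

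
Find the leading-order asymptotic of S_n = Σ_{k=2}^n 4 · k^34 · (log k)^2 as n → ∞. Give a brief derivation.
S_n ~ 4 · n^35 · (log n)^2 / 35

By integral comparison, S_n = ∫_1^n 4 · x^34 · (log x)^2 dx + O(n^34 · (log n)^2). For the integral, the leading term of ∫_1^n x^34 (log x)^2 dx is n^35/35 · (log n)^2 (by repeated integration by parts; each step lowers the log-exponent and produces a relatively O(1/log n) correction). Hence S_n ~ 4 · n^35 · (log n)^2 / 35.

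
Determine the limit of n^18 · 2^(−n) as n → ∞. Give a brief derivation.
lim = 0

Exponentials with base > 1 dominate every fixed polynomial: for any fixed c, n^c / 2^n → 0 as n → ∞ (e.g. by the ratio test, or by writing 2^n = e^(n ln 2) and noting e^(n ln 2) / n^c → ∞). Hence n^18 · 2^(−n) = n^18 / 2^n → 0.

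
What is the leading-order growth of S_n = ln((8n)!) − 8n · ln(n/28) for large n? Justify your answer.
S_n ~ 8n · (ln 224 − 1) + O(ln n)

Stirling: ln((8n)!) = 8n ln(8n) − 8n + O(ln n).
  S_n = 8n ln(8n) − 8n − 8n ln(n/28) + O(ln n)
      = 8n ln(8n) − 8n ln n + 8n ln 28 − 8n + O(ln n)
      = 8n ln 8 + 8n ln 28 − 8n + O(ln n)
      = 8n (ln 224 − 1) + O(ln n).
Numerically ln(224) − 1 ≈ 4.4116.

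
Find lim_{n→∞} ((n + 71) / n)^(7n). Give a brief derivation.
lim = e^497

Rewrite as (1 + 71/n)^(7n). By the standard limit (1 + x/n)^n → e^x, we have (1 + 71/n)^n → e^71, and raising to the 7th power gives e^497.
More precisely, ln[(1 + 71/n)^(7n)] = 7n · ln(1 + 71/n) = 7n · (71/n + O(1/n^2)) = 497 + O(1/n) → 497.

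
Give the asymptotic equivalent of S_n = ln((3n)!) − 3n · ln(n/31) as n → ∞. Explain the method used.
S_n ~ 3n · (ln 93 − 1) + O(ln n)

Stirling: ln((3n)!) = 3n ln(3n) − 3n + O(ln n).
  S_n = 3n ln(3n) − 3n − 3n ln(n/31) + O(ln n)
      = 3n ln(3n) − 3n ln n + 3n ln 31 − 3n + O(ln n)
      = 3n ln 3 + 3n ln 31 − 3n + O(ln n)
      = 3n (ln 93 − 1) + O(ln n).
Numerically ln(93) − 1 ≈ 3.5326.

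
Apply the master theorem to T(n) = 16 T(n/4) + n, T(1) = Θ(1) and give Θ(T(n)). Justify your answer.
T(n) = Θ(n^2)

Master theorem: compare f(n) = n to n^(log_4 16) where log_4 16 = 2. Since 1 < log_4 16, we have f(n) = O(n^(log_4 16 − ε)) for some ε > 0 — Case 1. Hence T(n) = Θ(n^(log_4 16)) = Θ(n^2).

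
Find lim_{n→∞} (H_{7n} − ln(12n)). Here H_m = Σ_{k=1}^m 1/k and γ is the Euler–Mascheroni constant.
lim = ln(7/12) + γ

By Euler-Maclaurin, H_m = ln m + γ + O(1/m). So
  H_{7n} − ln(12n) = ln(7n) + γ − ln(12n) + O(1/n)
                       = ln(7/12) + γ + O(1/n).
Hence the limit is ln(7/12) + γ.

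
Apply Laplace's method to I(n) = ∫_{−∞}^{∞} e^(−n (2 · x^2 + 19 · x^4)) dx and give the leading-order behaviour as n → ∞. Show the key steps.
I(n) ~ sqrt(π/(2n))

φ(x) = 2 · x^2 + 19 · x^4 has its unique global minimum at x* = 0 (since φ'(x) = 4x + 76x^3 = 0 only at x = 0 for real x with both coefficients positive, and φ → ∞ as |x| → ∞). At x* = 0, φ(0) = 0 and φ''(0) = 4. Laplace's method then gives
  I(n) ~ sqrt(2π / (n · φ''(0))) · e^(−n φ(0)) = sqrt(2π / (4n)) = sqrt(π/(2n)).
The 19 · x^4 term contributes only at subleading order (an O(1/n) relative correction).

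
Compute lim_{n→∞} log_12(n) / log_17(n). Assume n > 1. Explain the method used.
lim = ln(17) / ln(12) = log_12(17)

Change of base: log_12(n) = ln n / ln 12 and log_17(n) = ln n / ln 17. The ratio is (ln n / ln 12) · (ln 17 / ln n) = ln 17 / ln 12, a constant independent of n. So the limit is ln 17 / ln 12 = log_12(17).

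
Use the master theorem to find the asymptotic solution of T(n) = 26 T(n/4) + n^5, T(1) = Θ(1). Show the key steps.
T(n) = Θ(n^5)

log_4 26 ≈ 2.350. f(n) = n^5 dominates n^(log_4 26) since 5 > 2.350, and the regularity condition a·f(n/b) = 26·(n/4)^5 = (26/1024)·n^5 ≤ c·f(n) holds with c = 26/1024 ≈ 0.0254 < 1. So this is Case 3: T(n) = Θ(f(n)) = Θ(n^5).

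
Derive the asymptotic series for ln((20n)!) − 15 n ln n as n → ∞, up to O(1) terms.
ln((20n)!) − 15 n ln n = 5 n ln n + 20(ln 20 − 1) n + (1/2) ln(2π·20n) + O(1/n)

Stirling: ln((20n)!) = 20n ln(20n) − 20n + (1/2) ln(2π·20n) + O(1/n).
Expand 20n ln(20n) = 20n (ln n + ln 20) = 20n ln n + 20n ln 20.
Subtract 15n ln n: leading term is (20 − 15) n ln n = 5 n ln n. The next term is 20n ln 20 − 20n = 20(ln 20 − 1) n. Then the (1/2) ln(2π·20n) correction.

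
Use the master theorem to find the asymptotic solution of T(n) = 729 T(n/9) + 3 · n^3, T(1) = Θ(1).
T(n) = Θ(n^3 log n)

log_9 729 = 3, and f(n) = 3 · n^3 = Θ(n^(log_9 729)). This is Case 2 of the master theorem: T(n) = Θ(f(n) · log n) = Θ(n^3 log n).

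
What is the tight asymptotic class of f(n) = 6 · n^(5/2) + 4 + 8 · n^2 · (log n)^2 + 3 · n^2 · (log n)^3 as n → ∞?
f(n) ∈ Θ(n^(5/2))

Compare the terms by growth order. For large n, n^a · (log n)^b dominates n^a' · (log n)^b' iff a > a', or (a = a' and b > b'). Ranking the 4 terms shows the dominant one is 6 · n^(5/2). Hence f(n) ∈ Θ(n^(5/2)).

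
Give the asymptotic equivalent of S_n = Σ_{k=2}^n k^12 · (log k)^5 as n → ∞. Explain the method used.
S_n ~ n^13 · (log n)^5 / 13

By integral comparison, S_n = ∫_1^n x^12 · (log x)^5 dx + O(n^12 · (log n)^5). For the integral, the leading term of ∫_1^n x^12 (log x)^5 dx is n^13/13 · (log n)^5 (by repeated integration by parts; each step lowers the log-exponent and produces a relatively O(1/log n) correction). Hence S_n ~ n^13 · (log n)^5 / 13.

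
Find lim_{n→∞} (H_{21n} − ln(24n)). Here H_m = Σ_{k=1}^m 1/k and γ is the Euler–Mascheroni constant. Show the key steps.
lim = ln(7/8) + γ

By Euler-Maclaurin, H_m = ln m + γ + O(1/m). So
  H_{21n} − ln(24n) = ln(21n) + γ − ln(24n) + O(1/n)
                       = ln(21/24) + γ + O(1/n).
Hence the limit is ln(21/24) + γ (= ln(7/8)).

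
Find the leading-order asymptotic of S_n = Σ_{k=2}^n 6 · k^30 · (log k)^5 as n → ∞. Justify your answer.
S_n ~ 6 · n^31 · (log n)^5 / 31

By integral comparison, S_n = ∫_1^n 6 · x^30 · (log x)^5 dx + O(n^30 · (log n)^5). For the integral, the leading term of ∫_1^n x^30 (log x)^5 dx is n^31/31 · (log n)^5 (by repeated integration by parts; each step lowers the log-exponent and produces a relatively O(1/log n) correction). Hence S_n ~ 6 · n^31 · (log n)^5 / 31.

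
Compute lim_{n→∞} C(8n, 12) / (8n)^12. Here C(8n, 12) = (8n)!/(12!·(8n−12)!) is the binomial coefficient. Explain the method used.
lim = 1/12! = 1/479001600

With N = 8n → ∞: C(N, 12) / N^12 = [N(N−1)…(N−11)] / (12! · N^12) = (1/12!) · 1 · (1 − 1/(8n)) · … · (1 − 11/(8n)). Each factor → 1 as N → ∞, so the limit is 1/12! = 1/479001600.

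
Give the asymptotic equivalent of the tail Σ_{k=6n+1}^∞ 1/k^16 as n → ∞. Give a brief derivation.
Σ_{k>6n} 1/k^16 ~ 1/(15 · (6n)^15)

Compare to the integral: ∫_{6n}^∞ x^(−16) dx = [−x^(−15)/15]_{6n}^∞ = 1/((16−1)·(6n)^15). Euler-Maclaurin then gives
  Σ_{k>6n} 1/k^16 = ∫_{6n}^∞ dx/x^16 − 1/(2·(6n)^16) + O(1/(6n)^17).
(Equivalently this is ζ(16) − Σ_{k≤6n} 1/k^16.)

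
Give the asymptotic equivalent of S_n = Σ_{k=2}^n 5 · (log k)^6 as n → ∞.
S_n ~ 5 · n · (log n)^6

By integral comparison, S_n = ∫_1^n 5 · (log x)^6 dx + O((log n)^6). For the integral, the leading term of ∫_1^n (log x)^6 dx is n · (log n)^6 (by repeated integration by parts; each step lowers the log-exponent and produces a relatively O(1/log n) correction). Hence S_n ~ 5 · n · (log n)^6.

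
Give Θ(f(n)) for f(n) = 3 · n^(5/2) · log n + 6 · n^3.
f(n) ∈ Θ(n^3)

Compare the terms by growth order. For large n, n^a · (log n)^b dominates n^a' · (log n)^b' iff a > a', or (a = a' and b > b'). Ranking the 2 terms shows the dominant one is 6 · n^3. Hence f(n) ∈ Θ(n^3).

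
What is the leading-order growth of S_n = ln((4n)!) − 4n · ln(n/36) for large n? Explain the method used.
S_n ~ 4n · (ln 144 − 1) + O(ln n)

Stirling: ln((4n)!) = 4n ln(4n) − 4n + O(ln n).
  S_n = 4n ln(4n) − 4n − 4n ln(n/36) + O(ln n)
      = 4n ln(4n) − 4n ln n + 4n ln 36 − 4n + O(ln n)
      = 4n ln 4 + 4n ln 36 − 4n + O(ln n)
      = 4n (ln 144 − 1) + O(ln n).
Numerically ln(144) − 1 ≈ 3.9698.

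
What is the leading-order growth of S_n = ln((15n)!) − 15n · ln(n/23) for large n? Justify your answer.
S_n ~ 15n · (ln 345 − 1) + O(ln n)

Stirling: ln((15n)!) = 15n ln(15n) − 15n + O(ln n).
  S_n = 15n ln(15n) − 15n − 15n ln(n/23) + O(ln n)
      = 15n ln(15n) − 15n ln n + 15n ln 23 − 15n + O(ln n)
      = 15n ln 15 + 15n ln 23 − 15n + O(ln n)
      = 15n (ln 345 − 1) + O(ln n).
Numerically ln(345) − 1 ≈ 4.8435.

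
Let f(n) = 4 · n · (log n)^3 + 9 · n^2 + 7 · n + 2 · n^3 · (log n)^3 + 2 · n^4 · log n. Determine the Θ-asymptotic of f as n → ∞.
f(n) ∈ Θ(n^4 · log n)

Compare the terms by growth order. For large n, n^a · (log n)^b dominates n^a' · (log n)^b' iff a > a', or (a = a' and b > b'). Ranking the 5 terms shows the dominant one is 2 · n^4 · log n. Hence f(n) ∈ Θ(n^4 · log n).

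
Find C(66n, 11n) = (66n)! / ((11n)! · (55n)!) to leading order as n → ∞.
C(66n, 11n) ~ (46656/3125)^(11n) · sqrt(3/(5π·11n))

Write N = 11n. Apply Stirling to each factorial:
  (6N)! ~ sqrt(2π·6N) · (6N/e)^(6N),
  N! ~ sqrt(2π N) · (N/e)^N,
  (5N)! ~ sqrt(2π·5N) · (5N/e)^(5N).
The exponential factors combine to (6N)^(6N) / (N^N · (5N)^(5N)) = 6^(6N)/5^(5N) = (6^6/5^5)^N = (46656/3125)^N.
The square-root prefactors combine to sqrt(2π·6N) / (sqrt(2π N)·sqrt(2π·5N)) = sqrt(6 / (2π·5·N)) = sqrt(3/(5π·11n)).
Substituting N = 11n: C(66n, 11n) ~ (46656/3125)^(11n) · sqrt(3/(5π·11n)).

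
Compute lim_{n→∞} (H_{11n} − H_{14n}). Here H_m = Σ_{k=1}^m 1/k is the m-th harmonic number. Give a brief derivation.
lim = ln(11/14)

Euler-Maclaurin gives H_m = ln m + γ + 1/(2m) + O(1/m^2). The γ and O(1/m) terms cancel in the difference:
  H_{11n} − H_{14n} = ln(11n) − ln(14n) + O(1/n) = ln(11/14) + O(1/n).
Hence the limit is ln(11/14).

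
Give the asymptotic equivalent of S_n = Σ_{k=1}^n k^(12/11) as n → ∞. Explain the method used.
S_n ~ (11/23) · n^(23/11)

Integral comparison: Σ_{k=1}^n k^(12/11) = ∫_0^n x^(12/11) dx + O(n^(12/11)). The integral is n^(1 + 12/11) / (1 + 12/11) = n^((12+11)/11) / ((12+11)/11) = (11/23) · n^(23/11).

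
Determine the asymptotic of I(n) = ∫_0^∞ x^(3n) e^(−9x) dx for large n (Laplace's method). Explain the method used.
I(n) ~ (sqrt(2π·3n) / 9) · (3n/(9e))^(3n)

Write the integrand as exp(3n ln x − 9x) and set f(x) = 3n ln x − 9x. Then f'(x) = 3n/x − 9 = 0 at x* = 3n/9, and f''(x*) = −3n/x*^2 = −9^2/(3n). Laplace's method (interior maximum) gives
  I(n) ~ e^(f(x*)) · sqrt(2π / |f''(x*)|)
        = exp(3n ln(3n/9) − 3n) · sqrt(2π · 3n / 9^2)
        = (3n/9)^(3n) e^(−3n) · sqrt(2π·3n) / 9
        = (sqrt(2π·3n) / 9) · (3n/(9e))^(3n).
This matches Γ(3n+1)/9^(3n+1) with Stirling applied to Γ.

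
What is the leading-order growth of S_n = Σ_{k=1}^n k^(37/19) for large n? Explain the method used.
S_n ~ (19/56) · n^(56/19)

Integral comparison: Σ_{k=1}^n k^(37/19) = ∫_0^n x^(37/19) dx + O(n^(37/19)). The integral is n^(1 + 37/19) / (1 + 37/19) = n^((37+19)/19) / ((37+19)/19) = (19/56) · n^(56/19).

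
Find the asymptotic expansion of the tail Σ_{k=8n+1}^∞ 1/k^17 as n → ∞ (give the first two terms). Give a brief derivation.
Σ_{k>8n} 1/k^17 = 1/(16 · (8n)^16) − 1/(2 · (8n)^17) + O(1/(8n)^18)

Compare to the integral: ∫_{8n}^∞ x^(−17) dx = [−x^(−16)/16]_{8n}^∞ = 1/((17−1)·(8n)^16). The Euler-Maclaurin correction adds −f(8n)/2 = −1/(2·(8n)^17). Euler-Maclaurin then gives
  Σ_{k>8n} 1/k^17 = ∫_{8n}^∞ dx/x^17 − 1/(2·(8n)^17) + O(1/(8n)^18).
(Equivalently this is ζ(17) − Σ_{k≤8n} 1/k^17.)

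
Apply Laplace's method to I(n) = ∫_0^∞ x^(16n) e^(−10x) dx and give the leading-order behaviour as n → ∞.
I(n) ~ (sqrt(2π·16n) / 10) · (16n/(10e))^(16n)

Write the integrand as exp(16n ln x − 10x) and set f(x) = 16n ln x − 10x. Then f'(x) = 16n/x − 10 = 0 at x* = 16n/10, and f''(x*) = −16n/x*^2 = −10^2/(16n). Laplace's method (interior maximum) gives
  I(n) ~ e^(f(x*)) · sqrt(2π / |f''(x*)|)
        = exp(16n ln(16n/10) − 16n) · sqrt(2π · 16n / 10^2)
        = (16n/10)^(16n) e^(−16n) · sqrt(2π·16n) / 10
        = (sqrt(2π·16n) / 10) · (16n/(10e))^(16n).
This matches Γ(16n+1)/10^(16n+1) with Stirling applied to Γ.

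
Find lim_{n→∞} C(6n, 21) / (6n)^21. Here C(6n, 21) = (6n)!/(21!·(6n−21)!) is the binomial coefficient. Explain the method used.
lim = 1/21! = 1/51090942171709440000

With N = 6n → ∞: C(N, 21) / N^21 = [N(N−1)…(N−20)] / (21! · N^21) = (1/21!) · 1 · (1 − 1/(6n)) · … · (1 − 20/(6n)). Each factor → 1 as N → ∞, so the limit is 1/21! = 1/51090942171709440000.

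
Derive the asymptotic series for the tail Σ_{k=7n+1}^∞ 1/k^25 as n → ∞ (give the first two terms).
Σ_{k>7n} 1/k^25 = 1/(24 · (7n)^24) − 1/(2 · (7n)^25) + O(1/(7n)^26)

Compare to the integral: ∫_{7n}^∞ x^(−25) dx = [−x^(−24)/24]_{7n}^∞ = 1/((25−1)·(7n)^24). The Euler-Maclaurin correction adds −f(7n)/2 = −1/(2·(7n)^25). Euler-Maclaurin then gives
  Σ_{k>7n} 1/k^25 = ∫_{7n}^∞ dx/x^25 − 1/(2·(7n)^25) + O(1/(7n)^26).
(Equivalently this is ζ(25) − Σ_{k≤7n} 1/k^25.)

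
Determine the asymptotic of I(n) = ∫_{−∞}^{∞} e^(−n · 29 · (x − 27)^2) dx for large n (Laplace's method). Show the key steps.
I(n) = sqrt(π/(29n))

Here φ(x) = 29 · (x − 27)^2 has its unique minimum at x* = 27 with φ(x*) = 0 and φ''(x*) = 58. Laplace's method gives
  I(n) ~ e^(−n φ(x*)) · sqrt(2π / (n · φ''(x*))) = sqrt(2π / (58n)) = sqrt(π/(29n)).
This is exact: substituting u = (x − 27)·sqrt(29n) gives I(n) = (1/sqrt(29n)) ∫_{−∞}^{∞} e^(−u^2) du = sqrt(π/(29n)).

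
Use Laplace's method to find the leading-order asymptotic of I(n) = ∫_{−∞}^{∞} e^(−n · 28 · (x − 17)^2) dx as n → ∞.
I(n) = sqrt(π/(28n))

Here φ(x) = 28 · (x − 17)^2 has its unique minimum at x* = 17 with φ(x*) = 0 and φ''(x*) = 56. Laplace's method gives
  I(n) ~ e^(−n φ(x*)) · sqrt(2π / (n · φ''(x*))) = sqrt(2π / (56n)) = sqrt(π/(28n)).
This is exact: substituting u = (x − 17)·sqrt(28n) gives I(n) = (1/sqrt(28n)) ∫_{−∞}^{∞} e^(−u^2) du = sqrt(π/(28n)).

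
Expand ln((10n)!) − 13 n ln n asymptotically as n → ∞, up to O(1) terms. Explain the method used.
ln((10n)!) − 13 n ln n = −3 n ln n + 10(ln 10 − 1) n + (1/2) ln(2π·10n) + O(1/n)

Stirling: ln((10n)!) = 10n ln(10n) − 10n + (1/2) ln(2π·10n) + O(1/n).
Expand 10n ln(10n) = 10n (ln n + ln 10) = 10n ln n + 10n ln 10.
Subtract 13n ln n: leading term is (10 − 13) n ln n = −3 n ln n. The next term is 10n ln 10 − 10n = 10(ln 10 − 1) n. Then the (1/2) ln(2π·10n) correction.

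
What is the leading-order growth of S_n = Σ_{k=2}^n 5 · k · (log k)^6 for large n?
S_n ~ 5 · n^2 · (log n)^6 / 2

By integral comparison, S_n = ∫_1^n 5 · x · (log x)^6 dx + O(n · (log n)^6). For the integral, the leading term of ∫_1^n x^1 (log x)^6 dx is n^2/2 · (log n)^6 (by repeated integration by parts; each step lowers the log-exponent and produces a relatively O(1/log n) correction). Hence S_n ~ 5 · n^2 · (log n)^6 / 2.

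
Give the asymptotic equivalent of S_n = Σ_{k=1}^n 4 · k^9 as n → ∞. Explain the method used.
S_n ~ 2 · n^10 / 5

By integral comparison (Euler-Maclaurin), Σ_{k=1}^n 4 · k^9 = 4 · ∫_0^n x^9 dx + O(n^9) = 4 · n^10/10 = 2 · n^10 / 5 + O(n^9). (Equivalently, Faulhaber's formula gives the same leading term.)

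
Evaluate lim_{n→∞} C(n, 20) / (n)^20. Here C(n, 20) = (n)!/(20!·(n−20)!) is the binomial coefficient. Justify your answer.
lim = 1/20! = 1/2432902008176640000

With N = n → ∞: C(N, 20) / N^20 = [N(N−1)…(N−19)] / (20! · N^20) = (1/20!) · 1 · (1 − 1/n) · … · (1 − 19/n). Each factor → 1 as N → ∞, so the limit is 1/20! = 1/2432902008176640000.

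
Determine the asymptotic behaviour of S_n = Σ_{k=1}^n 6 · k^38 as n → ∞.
S_n ~ 2 · n^39 / 13

By integral comparison (Euler-Maclaurin), Σ_{k=1}^n 6 · k^38 = 6 · ∫_0^n x^38 dx + O(n^38) = 6 · n^39/39 = 2 · n^39 / 13 + O(n^38). (Equivalently, Faulhaber's formula gives the same leading term.)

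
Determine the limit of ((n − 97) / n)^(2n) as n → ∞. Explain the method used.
lim = e^(−194)

Rewrite as (1 − 97/n)^(2n). By the standard limit (1 + x/n)^n → e^x, we have (1 − 97/n)^n → e^(−97), and raising to the 2nd power gives e^(−194).
More precisely, ln[(1 − 97/n)^(2n)] = 2n · ln(1 − 97/n) = 2n · (-97/n + O(1/n^2)) = -194 + O(1/n) → -194.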